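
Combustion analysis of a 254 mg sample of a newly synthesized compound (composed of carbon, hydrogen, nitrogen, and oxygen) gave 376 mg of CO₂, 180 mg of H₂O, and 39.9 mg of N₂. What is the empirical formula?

C3H7NO2

mol C = 0.376 g CO₂ ÷ 44.009 g/mol = 0.008544 mol
mol H = 2 × 0.180 g H₂O ÷ 18.015 g/mol = 0.01998 mol
mol N = 2 × 0.0399 g N₂ ÷ 28.014 g/mol = 0.002849 mol
mass O = 0.254 − (0.1026 + 0.02014 + 0.03990) = 0.09134 g → mol O = 0.09134 ÷ 15.999 = 0.005709 mol
Divide by the smallest (0.002849 mol): C 2.999, H 7.015, N 1.000, O 2.004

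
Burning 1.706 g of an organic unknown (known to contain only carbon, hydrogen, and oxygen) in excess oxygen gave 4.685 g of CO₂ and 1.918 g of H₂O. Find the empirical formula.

C8H16O

mol C = 4.685 g CO₂ ÷ 44.009 g/mol = 0.10646 mol
mol H = 2 × 1.918 g H₂O ÷ 18.015 g/mol = 0.21293 mol
mass O = 1.706 − (1.2786 + 0.21464) = 0.21273 g → mol O = 0.21273 ÷ 15.999 = 0.013296 mol
Divide by the smallest (0.013296 mol): C 8.006, H 16.015, O 1.000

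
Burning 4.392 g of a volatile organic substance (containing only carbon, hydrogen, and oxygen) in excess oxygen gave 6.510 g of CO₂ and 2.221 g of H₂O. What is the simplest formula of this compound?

C3H5O3

mol C = 6.510 g CO₂ ÷ 44.009 g/mol = 0.14792 mol
mol H = 2 × 2.221 g H₂O ÷ 18.015 g/mol = 0.24657 mol
mass O = 4.392 − (1.7767 + 0.24854) = 2.3667 g → mol O = 2.3667 ÷ 15.999 = 0.14793 mol
Divide by the smallest (0.14792 mol): C 1.000, H 1.667, O 1.000
Multiplying each by 3 gives whole numbers: C 3.00, H 5.00, O 3.00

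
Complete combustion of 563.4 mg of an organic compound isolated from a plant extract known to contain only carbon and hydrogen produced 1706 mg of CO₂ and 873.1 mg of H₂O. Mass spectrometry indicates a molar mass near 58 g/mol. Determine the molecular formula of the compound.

mol C = 1.706 g CO₂ ÷ 44.009 g/mol = 0.038765 mol
mol H = 2 × 0.8731 g H₂O ÷ 18.015 g/mol = 0.096930 mol
Divide by the smallest (0.038765 mol): C 1.000, H 2.500
Multiplying each by 2 gives whole numbers: C 2.00, H 5.00
Empirical formula: C2H5
Empirical-formula mass = 29.06 g/mol; 58 ÷ 29.06 ≈ 2, so the molecular formula is C4H10.

C4H10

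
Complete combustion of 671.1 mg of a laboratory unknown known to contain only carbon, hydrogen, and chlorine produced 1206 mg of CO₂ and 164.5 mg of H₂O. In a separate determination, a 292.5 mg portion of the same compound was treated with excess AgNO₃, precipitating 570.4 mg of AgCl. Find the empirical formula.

mol C = 1.206 g CO₂ ÷ 44.009 g/mol = 0.027403 mol
mol H = 2 × 0.1645 g H₂O ÷ 18.015 g/mol = 0.018263 mol
From the AgCl data: mol Cl per gram of compound = (0.5704 ÷ 143.318) ÷ 0.2925 = 0.013607 mol/g, so in the 0.6711 g combustion sample mol Cl = 0.0091315 mol
Divide by the smallest (0.0091315 mol): C 3.001, H 2.000, Cl 1.000

C3H2Cl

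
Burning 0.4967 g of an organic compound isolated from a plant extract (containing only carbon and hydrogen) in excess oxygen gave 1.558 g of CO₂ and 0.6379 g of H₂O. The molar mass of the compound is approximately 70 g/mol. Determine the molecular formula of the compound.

C5H10

mol C = 1.558 g CO₂ ÷ 44.009 g/mol = 0.035402 mol
mol H = 2 × 0.6379 g H₂O ÷ 18.015 g/mol = 0.070819 mol
Divide by the smallest (0.035402 mol): C 1.000, H 2.000
Empirical formula: CH2
Empirical-formula mass = 14.03 g/mol; 70 ÷ 14.03 ≈ 5, so the molecular formula is C5H10.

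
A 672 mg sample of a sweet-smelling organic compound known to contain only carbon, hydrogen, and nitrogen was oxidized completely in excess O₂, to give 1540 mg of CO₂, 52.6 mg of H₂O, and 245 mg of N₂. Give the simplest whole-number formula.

mol C = 1.54 g CO₂ ÷ 44.009 g/mol = 0.03499 mol
mol H = 2 × 0.0526 g H₂O ÷ 18.015 g/mol = 0.005840 mol
mol N = 2 × 0.245 g N₂ ÷ 28.014 g/mol = 0.01749 mol
Divide by the smallest (0.005840 mol): C 5.992, H 1.000, N 2.995

C6HN3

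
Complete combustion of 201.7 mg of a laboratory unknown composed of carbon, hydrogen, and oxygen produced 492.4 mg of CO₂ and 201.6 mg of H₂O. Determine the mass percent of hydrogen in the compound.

mol C = 0.4924 g CO₂ ÷ 44.009 g/mol = 0.011189 mol
mol H = 2 × 0.2016 g H₂O ÷ 18.015 g/mol = 0.022381 mol
mass O = 0.2017 − (0.13439 + 0.022560) = 0.044753 g → mol O = 0.044753 ÷ 15.999 = 0.0027972 mol
mass % H = 0.022560 g ÷ 0.2017 g × 100%

11.19%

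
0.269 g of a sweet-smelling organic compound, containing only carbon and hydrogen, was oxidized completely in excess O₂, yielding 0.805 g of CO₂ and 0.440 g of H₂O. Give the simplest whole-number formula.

C3H8

mol C = 0.805 g CO₂ ÷ 44.009 g/mol = 0.01829 mol
mol H = 2 × 0.440 g H₂O ÷ 18.015 g/mol = 0.04885 mol
Divide by the smallest (0.01829 mol): C 1.000, H 2.671
Multiplying each by 3 gives whole numbers: C 3.00, H 8.01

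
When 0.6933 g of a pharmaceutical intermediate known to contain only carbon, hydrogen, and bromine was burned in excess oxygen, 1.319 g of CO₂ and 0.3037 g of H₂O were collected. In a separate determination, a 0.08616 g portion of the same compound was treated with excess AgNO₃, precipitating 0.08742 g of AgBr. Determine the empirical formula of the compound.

C8H9Br

mol C = 1.319 g CO₂ ÷ 44.009 g/mol = 0.029971 mol
mol H = 2 × 0.3037 g H₂O ÷ 18.015 g/mol = 0.033716 mol
From the AgBr data: mol Br per gram of compound = (0.08742 ÷ 187.772) ÷ 0.08616 = 0.0054035 mol/g, so in the 0.6933 g combustion sample mol Br = 0.0037462 mol
Divide by the smallest (0.0037462 mol): C 8.000, H 9.000, Br 1.000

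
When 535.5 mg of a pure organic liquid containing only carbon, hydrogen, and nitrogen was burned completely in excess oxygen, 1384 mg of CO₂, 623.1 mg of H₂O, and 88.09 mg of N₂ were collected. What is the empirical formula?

mol C = 1.384 g CO₂ ÷ 44.009 g/mol = 0.031448 mol
mol H = 2 × 0.6231 g H₂O ÷ 18.015 g/mol = 0.069176 mol
mol N = 2 × 0.08809 g N₂ ÷ 28.014 g/mol = 0.0062890 mol
Divide by the smallest (0.0062890 mol): C 5.000, H 10.999, N 1.000

C5H11N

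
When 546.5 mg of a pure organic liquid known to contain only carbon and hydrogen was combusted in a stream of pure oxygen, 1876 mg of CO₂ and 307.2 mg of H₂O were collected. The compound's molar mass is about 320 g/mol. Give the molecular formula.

C25H20

mol C = 1.876 g CO₂ ÷ 44.009 g/mol = 0.042628 mol
mol H = 2 × 0.3072 g H₂O ÷ 18.015 g/mol = 0.034105 mol
Divide by the smallest (0.034105 mol): C 1.250, H 1.000
Multiplying each by 4 gives whole numbers: C 5.00, H 4.00
Empirical formula: C5H4
Empirical-formula mass = 64.09 g/mol; 320 ÷ 64.09 ≈ 5, so the molecular formula is C25H20.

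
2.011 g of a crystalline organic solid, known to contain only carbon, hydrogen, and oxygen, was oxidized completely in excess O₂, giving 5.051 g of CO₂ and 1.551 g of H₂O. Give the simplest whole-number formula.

C4H6O

mol C = 5.051 g CO₂ ÷ 44.009 g/mol = 0.11477 mol
mol H = 2 × 1.551 g H₂O ÷ 18.015 g/mol = 0.17219 mol
mass O = 2.011 − (1.3785 + 0.17357) = 0.45891 g → mol O = 0.45891 ÷ 15.999 = 0.028683 mol
Divide by the smallest (0.028683 mol): C 4.001, H 6.003, O 1.000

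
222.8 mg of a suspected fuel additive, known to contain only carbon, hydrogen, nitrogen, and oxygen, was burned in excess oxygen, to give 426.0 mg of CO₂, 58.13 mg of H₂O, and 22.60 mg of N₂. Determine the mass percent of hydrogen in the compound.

2.92%

mol C = 0.4260 g CO₂ ÷ 44.009 g/mol = 0.0096798 mol
mol H = 2 × 0.05813 g H₂O ÷ 18.015 g/mol = 0.0064535 mol
mol N = 2 × 0.02260 g N₂ ÷ 28.014 g/mol = 0.0016135 mol
mass O = 0.2228 − (0.11626 + 0.0065051 + 0.022600) = 0.077430 g → mol O = 0.077430 ÷ 15.999 = 0.0048397 mol
mass % H = 0.0065051 g ÷ 0.2228 g × 100%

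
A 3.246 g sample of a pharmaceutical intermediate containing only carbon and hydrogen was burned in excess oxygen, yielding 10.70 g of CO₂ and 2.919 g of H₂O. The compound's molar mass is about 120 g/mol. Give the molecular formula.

mol C = 10.70 g CO₂ ÷ 44.009 g/mol = 0.24313 mol
mol H = 2 × 2.919 g H₂O ÷ 18.015 g/mol = 0.32406 mol
Divide by the smallest (0.24313 mol): C 1.000, H 1.333
Multiplying each by 3 gives whole numbers: C 3.00, H 4.00
Empirical formula: C3H4
Empirical-formula mass = 40.06 g/mol; 120 ÷ 40.06 ≈ 3, so the molecular formula is C9H12.

C9H12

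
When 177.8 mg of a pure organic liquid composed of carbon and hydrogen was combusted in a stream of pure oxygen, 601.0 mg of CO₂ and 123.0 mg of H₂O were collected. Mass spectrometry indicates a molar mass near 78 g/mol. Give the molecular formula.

C6H6

mol C = 0.6010 g CO₂ ÷ 44.009 g/mol = 0.013656 mol
mol H = 2 × 0.1230 g H₂O ÷ 18.015 g/mol = 0.013655 mol
Divide by the smallest (0.013655 mol): C 1.000, H 1.000
Empirical formula: CH
Empirical-formula mass = 13.02 g/mol; 78 ÷ 13.02 ≈ 6, so the molecular formula is C6H6.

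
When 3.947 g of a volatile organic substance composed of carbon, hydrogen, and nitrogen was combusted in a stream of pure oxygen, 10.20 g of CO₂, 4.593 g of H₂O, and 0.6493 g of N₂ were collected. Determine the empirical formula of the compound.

mol C = 10.20 g CO₂ ÷ 44.009 g/mol = 0.23177 mol
mol H = 2 × 4.593 g H₂O ÷ 18.015 g/mol = 0.50991 mol
mol N = 2 × 0.6493 g N₂ ÷ 28.014 g/mol = 0.046355 mol
Divide by the smallest (0.046355 mol): C 5.000, H 11.000, N 1.000

C5H11N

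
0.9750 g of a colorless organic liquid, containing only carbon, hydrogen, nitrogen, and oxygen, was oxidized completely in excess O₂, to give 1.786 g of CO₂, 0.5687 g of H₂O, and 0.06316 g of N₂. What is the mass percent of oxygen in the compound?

mol C = 1.786 g CO₂ ÷ 44.009 g/mol = 0.040583 mol
mol H = 2 × 0.5687 g H₂O ÷ 18.015 g/mol = 0.063136 mol
mol N = 2 × 0.06316 g N₂ ÷ 28.014 g/mol = 0.0045092 mol
mass O = 0.9750 − (0.48744 + 0.063641 + 0.063160) = 0.36076 g → mol O = 0.36076 ÷ 15.999 = 0.022549 mol
mass % O = 0.36076 g ÷ 0.9750 g × 100%

37.00%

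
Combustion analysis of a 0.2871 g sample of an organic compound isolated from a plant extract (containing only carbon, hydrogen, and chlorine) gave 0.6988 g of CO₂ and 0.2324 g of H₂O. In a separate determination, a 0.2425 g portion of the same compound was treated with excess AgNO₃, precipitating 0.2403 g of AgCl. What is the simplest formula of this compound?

mol C = 0.6988 g CO₂ ÷ 44.009 g/mol = 0.015879 mol
mol H = 2 × 0.2324 g H₂O ÷ 18.015 g/mol = 0.025801 mol
From the AgCl data: mol Cl per gram of compound = (0.2403 ÷ 143.318) ÷ 0.2425 = 0.0069142 mol/g, so in the 0.2871 g combustion sample mol Cl = 0.0019851 mol
Divide by the smallest (0.0019851 mol): C 7.999, H 12.997, Cl 1.000

C8H13Cl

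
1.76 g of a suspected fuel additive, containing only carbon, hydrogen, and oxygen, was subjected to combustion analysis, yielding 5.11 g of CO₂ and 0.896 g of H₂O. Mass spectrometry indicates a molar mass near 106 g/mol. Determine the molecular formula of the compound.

mol C = 5.11 g CO₂ ÷ 44.009 g/mol = 0.1161 mol
mol H = 2 × 0.896 g H₂O ÷ 18.015 g/mol = 0.09947 mol
mass O = 1.76 − (1.395 + 0.1003) = 0.2651 g → mol O = 0.2651 ÷ 15.999 = 0.01657 mol
Divide by the smallest (0.01657 mol): C 7.007, H 6.003, O 1.000
Empirical formula: C7H6O
Empirical-formula mass = 106.12 g/mol; 106 ÷ 106.12 ≈ 1, so the molecular formula is C7H6O.

C7H6O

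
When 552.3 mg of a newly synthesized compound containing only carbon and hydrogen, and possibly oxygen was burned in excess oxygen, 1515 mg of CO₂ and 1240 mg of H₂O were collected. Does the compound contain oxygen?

no

mol C = 1.515 g CO₂ ÷ 44.009 g/mol = 0.034425 mol
mol H = 2 × 1.240 g H₂O ÷ 18.015 g/mol = 0.13766 mol
C and H together account for 0.55224 g — essentially the entire 0.5523 g sample — so the compound contains no oxygen.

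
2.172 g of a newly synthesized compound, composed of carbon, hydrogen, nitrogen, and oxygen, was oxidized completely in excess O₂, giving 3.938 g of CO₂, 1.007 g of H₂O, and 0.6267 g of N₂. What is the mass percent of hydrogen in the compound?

5.19%

mol C = 3.938 g CO₂ ÷ 44.009 g/mol = 0.089482 mol
mol H = 2 × 1.007 g H₂O ÷ 18.015 g/mol = 0.11180 mol
mol N = 2 × 0.6267 g N₂ ÷ 28.014 g/mol = 0.044742 mol
mass O = 2.172 − (1.0748 + 0.11269 + 0.62670) = 0.35785 g → mol O = 0.35785 ÷ 15.999 = 0.022367 mol
mass % H = 0.11269 g ÷ 2.172 g × 100%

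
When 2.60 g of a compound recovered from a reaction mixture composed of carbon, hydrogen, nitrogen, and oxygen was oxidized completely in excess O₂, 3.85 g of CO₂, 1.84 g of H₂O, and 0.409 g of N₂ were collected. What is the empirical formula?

C3H7NO2

mol C = 3.85 g CO₂ ÷ 44.009 g/mol = 0.08748 mol
mol H = 2 × 1.84 g H₂O ÷ 18.015 g/mol = 0.2043 mol
mol N = 2 × 0.409 g N₂ ÷ 28.014 g/mol = 0.02920 mol
mass O = 2.60 − (1.051 + 0.2059 + 0.4090) = 0.9343 g → mol O = 0.9343 ÷ 15.999 = 0.05840 mol
Divide by the smallest (0.02920 mol): C 2.996, H 6.996, N 1.000, O 2.000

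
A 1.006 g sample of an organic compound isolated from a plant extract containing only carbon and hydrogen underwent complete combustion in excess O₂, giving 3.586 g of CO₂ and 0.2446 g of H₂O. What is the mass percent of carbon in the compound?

mol C = 3.586 g CO₂ ÷ 44.009 g/mol = 0.081483 mol
mol H = 2 × 0.2446 g H₂O ÷ 18.015 g/mol = 0.027155 mol
mass % C = 0.97870 g ÷ 1.006 g × 100%

97.29%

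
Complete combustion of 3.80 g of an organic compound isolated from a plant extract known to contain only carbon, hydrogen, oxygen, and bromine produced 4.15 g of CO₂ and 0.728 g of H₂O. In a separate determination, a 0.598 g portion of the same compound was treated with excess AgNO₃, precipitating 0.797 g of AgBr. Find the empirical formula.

C7H6Br2O2

mol C = 4.15 g CO₂ ÷ 44.009 g/mol = 0.09430 mol
mol H = 2 × 0.728 g H₂O ÷ 18.015 g/mol = 0.08082 mol
From the AgBr data: mol Br per gram of compound = (0.797 ÷ 187.772) ÷ 0.598 = 0.007098 mol/g, so in the 3.80 g combustion sample mol Br = 0.02697 mol
mass O = 3.80 − (1.133 + 0.08147 + 2.155) = 0.4308 g → mol O = 0.4308 ÷ 15.999 = 0.02692 mol
Divide by the smallest (0.02692 mol): C 3.502, H 3.002, Br 1.002, O 1.000
Multiplying each by 2 gives whole numbers: C 7.00, H 6.00, Br 2.00, O 2.00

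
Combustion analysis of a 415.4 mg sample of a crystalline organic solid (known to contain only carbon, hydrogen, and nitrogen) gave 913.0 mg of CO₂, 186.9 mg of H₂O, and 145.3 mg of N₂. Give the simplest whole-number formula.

mol C = 0.9130 g CO₂ ÷ 44.009 g/mol = 0.020746 mol
mol H = 2 × 0.1869 g H₂O ÷ 18.015 g/mol = 0.020749 mol
mol N = 2 × 0.1453 g N₂ ÷ 28.014 g/mol = 0.010373 mol
Divide by the smallest (0.010373 mol): C 2.000, H 2.000, N 1.000

C2H2N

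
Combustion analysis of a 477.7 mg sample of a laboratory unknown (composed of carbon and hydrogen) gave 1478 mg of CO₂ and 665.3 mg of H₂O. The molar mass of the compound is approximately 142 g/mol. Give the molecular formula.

mol C = 1.478 g CO₂ ÷ 44.009 g/mol = 0.033584 mol
mol H = 2 × 0.6653 g H₂O ÷ 18.015 g/mol = 0.073861 mol
Divide by the smallest (0.033584 mol): C 1.000, H 2.199
Multiplying each by 5 gives whole numbers: C 5.00, H 11.00
Empirical formula: C5H11
Empirical-formula mass = 71.14 g/mol; 142 ÷ 71.14 ≈ 2, so the molecular formula is C10H22.

C10H22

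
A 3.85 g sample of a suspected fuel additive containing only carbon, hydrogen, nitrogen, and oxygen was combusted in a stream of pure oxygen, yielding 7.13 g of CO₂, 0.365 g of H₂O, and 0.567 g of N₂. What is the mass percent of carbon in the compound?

mol C = 7.13 g CO₂ ÷ 44.009 g/mol = 0.1620 mol
mol H = 2 × 0.365 g H₂O ÷ 18.015 g/mol = 0.04052 mol
mol N = 2 × 0.567 g N₂ ÷ 28.014 g/mol = 0.04048 mol
mass O = 3.85 − (1.946 + 0.04085 + 0.5670) = 1.296 g → mol O = 1.296 ÷ 15.999 = 0.08102 mol
mass % C = 1.946 g ÷ 3.85 g × 100%

50.5%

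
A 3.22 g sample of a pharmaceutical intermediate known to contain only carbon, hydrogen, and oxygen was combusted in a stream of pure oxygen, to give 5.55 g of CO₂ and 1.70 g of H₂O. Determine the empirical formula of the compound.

mol C = 5.55 g CO₂ ÷ 44.009 g/mol = 0.1261 mol
mol H = 2 × 1.70 g H₂O ÷ 18.015 g/mol = 0.1887 mol
mass O = 3.22 − (1.515 + 0.1902) = 1.515 g → mol O = 1.515 ÷ 15.999 = 0.09470 mol
Divide by the smallest (0.09470 mol): C 1.332, H 1.993, O 1.000
Multiplying each by 3 gives whole numbers: C 4.00, H 5.98, O 3.00

C4H6O3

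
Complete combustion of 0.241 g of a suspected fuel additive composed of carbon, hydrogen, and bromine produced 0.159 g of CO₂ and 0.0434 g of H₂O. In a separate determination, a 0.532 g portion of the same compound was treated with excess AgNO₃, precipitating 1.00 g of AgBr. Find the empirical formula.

mol C = 0.159 g CO₂ ÷ 44.009 g/mol = 0.003613 mol
mol H = 2 × 0.0434 g H₂O ÷ 18.015 g/mol = 0.004818 mol
From the AgBr data: mol Br per gram of compound = (1.00 ÷ 187.772) ÷ 0.532 = 0.01001 mol/g, so in the 0.241 g combustion sample mol Br = 0.002413 mol
Divide by the smallest (0.002413 mol): C 1.498, H 1.997, Br 1.000
Multiplying each by 2 gives whole numbers: C 3.00, H 3.99, Br 2.00

C3H4Br2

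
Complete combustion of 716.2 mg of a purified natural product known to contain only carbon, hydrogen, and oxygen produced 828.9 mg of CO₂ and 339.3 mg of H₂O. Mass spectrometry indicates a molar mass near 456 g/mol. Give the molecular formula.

C12H24O18

mol C = 0.8289 g CO₂ ÷ 44.009 g/mol = 0.018835 mol
mol H = 2 × 0.3393 g H₂O ÷ 18.015 g/mol = 0.037669 mol
mass O = 0.7162 − (0.22622 + 0.037970) = 0.45201 g → mol O = 0.45201 ÷ 15.999 = 0.028252 mol
Divide by the smallest (0.018835 mol): C 1.000, H 2.000, O 1.500
Multiplying each by 2 gives whole numbers: C 2.00, H 4.00, O 3.00
Empirical formula: C2H4O3
Empirical-formula mass = 76.05 g/mol; 456 ÷ 76.05 ≈ 6, so the molecular formula is C12H24O18.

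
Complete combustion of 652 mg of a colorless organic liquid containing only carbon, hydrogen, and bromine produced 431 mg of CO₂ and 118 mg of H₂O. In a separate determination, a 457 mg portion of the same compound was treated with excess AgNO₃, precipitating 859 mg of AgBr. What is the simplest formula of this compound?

C3H4Br2

mol C = 0.431 g CO₂ ÷ 44.009 g/mol = 0.009793 mol
mol H = 2 × 0.118 g H₂O ÷ 18.015 g/mol = 0.01310 mol
From the AgBr data: mol Br per gram of compound = (0.859 ÷ 187.772) ÷ 0.457 = 0.01001 mol/g, so in the 0.652 g combustion sample mol Br = 0.006527 mol
Divide by the smallest (0.006527 mol): C 1.501, H 2.007, Br 1.000
Multiplying each by 2 gives whole numbers: C 3.00, H 4.01, Br 2.00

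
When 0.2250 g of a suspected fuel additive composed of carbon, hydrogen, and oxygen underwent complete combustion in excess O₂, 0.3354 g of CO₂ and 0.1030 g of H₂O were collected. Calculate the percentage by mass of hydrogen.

mol C = 0.3354 g CO₂ ÷ 44.009 g/mol = 0.0076212 mol
mol H = 2 × 0.1030 g H₂O ÷ 18.015 g/mol = 0.011435 mol
mass O = 0.2250 − (0.091538 + 0.011526) = 0.12194 g → mol O = 0.12194 ÷ 15.999 = 0.0076215 mol
mass % H = 0.011526 g ÷ 0.2250 g × 100%

5.12%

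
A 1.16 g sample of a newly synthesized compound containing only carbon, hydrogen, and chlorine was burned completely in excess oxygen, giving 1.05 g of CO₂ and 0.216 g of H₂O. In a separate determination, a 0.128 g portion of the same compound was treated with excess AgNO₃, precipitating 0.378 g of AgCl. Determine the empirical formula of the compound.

CHCl

mol C = 1.05 g CO₂ ÷ 44.009 g/mol = 0.02386 mol
mol H = 2 × 0.216 g H₂O ÷ 18.015 g/mol = 0.02398 mol
From the AgCl data: mol Cl per gram of compound = (0.378 ÷ 143.318) ÷ 0.128 = 0.02061 mol/g, so in the 1.16 g combustion sample mol Cl = 0.02390 mol
Divide by the smallest (0.02386 mol): C 1.000, H 1.005, Cl 1.002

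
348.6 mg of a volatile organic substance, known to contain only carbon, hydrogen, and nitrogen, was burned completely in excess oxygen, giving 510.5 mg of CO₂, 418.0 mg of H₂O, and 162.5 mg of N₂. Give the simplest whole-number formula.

CH4N

mol C = 0.5105 g CO₂ ÷ 44.009 g/mol = 0.011600 mol
mol H = 2 × 0.4180 g H₂O ÷ 18.015 g/mol = 0.046406 mol
mol N = 2 × 0.1625 g N₂ ÷ 28.014 g/mol = 0.011601 mol
Divide by the smallest (0.011600 mol): C 1.000, H 4.001, N 1.000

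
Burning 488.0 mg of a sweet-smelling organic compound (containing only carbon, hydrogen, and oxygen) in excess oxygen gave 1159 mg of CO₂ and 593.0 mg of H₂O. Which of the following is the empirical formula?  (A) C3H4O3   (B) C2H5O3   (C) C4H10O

mol C = 1.159 g CO₂ ÷ 44.009 g/mol = 0.026336 mol
mol H = 2 × 0.5930 g H₂O ÷ 18.015 g/mol = 0.065834 mol
mass O = 0.4880 − (0.31632 + 0.066361) = 0.10532 g → mol O = 0.10532 ÷ 15.999 = 0.0065831 mol
Divide by the smallest (0.0065831 mol): C 4.000, H 10.000, O 1.000

(C) C4H10O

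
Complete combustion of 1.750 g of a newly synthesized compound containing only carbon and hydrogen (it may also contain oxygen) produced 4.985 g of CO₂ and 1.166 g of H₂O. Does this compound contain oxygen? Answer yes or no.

yes

mol C = 4.985 g CO₂ ÷ 44.009 g/mol = 0.11327 mol
mol H = 2 × 1.166 g H₂O ÷ 18.015 g/mol = 0.12945 mol
C and H account for only 1.4910 g of the 1.750 g sample; the remaining 0.25900 g must be oxygen.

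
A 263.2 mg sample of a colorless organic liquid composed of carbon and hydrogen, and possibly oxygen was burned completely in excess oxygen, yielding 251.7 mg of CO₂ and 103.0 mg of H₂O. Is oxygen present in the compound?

mol C = 0.2517 g CO₂ ÷ 44.009 g/mol = 0.0057193 mol
mol H = 2 × 0.1030 g H₂O ÷ 18.015 g/mol = 0.011435 mol
C and H account for only 0.080221 g of the 0.2632 g sample; the remaining 0.18298 g must be oxygen.

yes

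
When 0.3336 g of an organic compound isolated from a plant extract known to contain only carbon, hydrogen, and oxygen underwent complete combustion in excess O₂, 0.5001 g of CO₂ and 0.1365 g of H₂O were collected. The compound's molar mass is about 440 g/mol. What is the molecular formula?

mol C = 0.5001 g CO₂ ÷ 44.009 g/mol = 0.011364 mol
mol H = 2 × 0.1365 g H₂O ÷ 18.015 g/mol = 0.015154 mol
mass O = 0.3336 − (0.13649 + 0.015275) = 0.18184 g → mol O = 0.18184 ÷ 15.999 = 0.011366 mol
Divide by the smallest (0.011364 mol): C 1.000, H 1.334, O 1.000
Multiplying each by 3 gives whole numbers: C 3.00, H 4.00, O 3.00
Empirical formula: C3H4O3
Empirical-formula mass = 88.06 g/mol; 440 ÷ 88.06 ≈ 5, so the molecular formula is C15H20O15.

C15H20O15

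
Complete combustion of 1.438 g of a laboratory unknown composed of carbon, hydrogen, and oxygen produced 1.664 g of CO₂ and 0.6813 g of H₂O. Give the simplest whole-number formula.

C2H4O3

mol C = 1.664 g CO₂ ÷ 44.009 g/mol = 0.037810 mol
mol H = 2 × 0.6813 g H₂O ÷ 18.015 g/mol = 0.075637 mol
mass O = 1.438 − (0.45414 + 0.076242) = 0.90762 g → mol O = 0.90762 ÷ 15.999 = 0.056730 mol
Divide by the smallest (0.037810 mol): C 1.000, H 2.000, O 1.500
Multiplying each by 2 gives whole numbers: C 2.00, H 4.00, O 3.00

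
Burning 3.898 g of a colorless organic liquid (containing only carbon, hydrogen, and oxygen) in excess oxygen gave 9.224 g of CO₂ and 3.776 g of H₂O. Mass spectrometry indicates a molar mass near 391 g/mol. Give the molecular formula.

mol C = 9.224 g CO₂ ÷ 44.009 g/mol = 0.20959 mol
mol H = 2 × 3.776 g H₂O ÷ 18.015 g/mol = 0.41921 mol
mass O = 3.898 − (2.5174 + 0.42256) = 0.95801 g → mol O = 0.95801 ÷ 15.999 = 0.059880 mol
Divide by the smallest (0.059880 mol): C 3.500, H 7.001, O 1.000
Multiplying each by 2 gives whole numbers: C 7.00, H 14.00, O 2.00
Empirical formula: C7H14O2
Empirical-formula mass = 130.19 g/mol; 391 ÷ 130.19 ≈ 3, so the molecular formula is C21H42O6.

C21H42O6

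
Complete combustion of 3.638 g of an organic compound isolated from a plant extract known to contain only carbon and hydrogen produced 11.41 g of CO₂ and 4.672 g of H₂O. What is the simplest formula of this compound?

mol C = 11.41 g CO₂ ÷ 44.009 g/mol = 0.25927 mol
mol H = 2 × 4.672 g H₂O ÷ 18.015 g/mol = 0.51868 mol
Divide by the smallest (0.25927 mol): C 1.000, H 2.001

CH2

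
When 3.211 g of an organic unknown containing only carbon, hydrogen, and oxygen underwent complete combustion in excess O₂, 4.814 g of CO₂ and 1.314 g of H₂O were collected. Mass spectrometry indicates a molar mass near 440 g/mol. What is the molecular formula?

C15H20O15

mol C = 4.814 g CO₂ ÷ 44.009 g/mol = 0.10939 mol
mol H = 2 × 1.314 g H₂O ÷ 18.015 g/mol = 0.14588 mol
mass O = 3.211 − (1.3138 + 0.14705) = 1.7501 g → mol O = 1.7501 ÷ 15.999 = 0.10939 mol
Divide by the smallest (0.10939 mol): C 1.000, H 1.334, O 1.000
Multiplying each by 3 gives whole numbers: C 3.00, H 4.00, O 3.00
Empirical formula: C3H4O3
Empirical-formula mass = 88.06 g/mol; 440 ÷ 88.06 ≈ 5, so the molecular formula is C15H20O15.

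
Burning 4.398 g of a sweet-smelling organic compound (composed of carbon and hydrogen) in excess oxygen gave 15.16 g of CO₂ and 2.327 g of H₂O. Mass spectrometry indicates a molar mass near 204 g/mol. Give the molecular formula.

C16H12

mol C = 15.16 g CO₂ ÷ 44.009 g/mol = 0.34447 mol
mol H = 2 × 2.327 g H₂O ÷ 18.015 g/mol = 0.25834 mol
Divide by the smallest (0.25834 mol): C 1.333, H 1.000
Multiplying each by 3 gives whole numbers: C 4.00, H 3.00
Empirical formula: C4H3
Empirical-formula mass = 51.07 g/mol; 204 ÷ 51.07 ≈ 4, so the molecular formula is C16H12.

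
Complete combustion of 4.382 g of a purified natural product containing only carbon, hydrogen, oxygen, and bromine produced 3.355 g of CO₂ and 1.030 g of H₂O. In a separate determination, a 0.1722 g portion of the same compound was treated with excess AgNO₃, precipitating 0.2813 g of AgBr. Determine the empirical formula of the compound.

C4H6Br2O

mol C = 3.355 g CO₂ ÷ 44.009 g/mol = 0.076234 mol
mol H = 2 × 1.030 g H₂O ÷ 18.015 g/mol = 0.11435 mol
From the AgBr data: mol Br per gram of compound = (0.2813 ÷ 187.772) ÷ 0.1722 = 0.0086997 mol/g, so in the 4.382 g combustion sample mol Br = 0.038122 mol
mass O = 4.382 − (0.91565 + 0.11526 + 3.0461) = 0.30497 g → mol O = 0.30497 ÷ 15.999 = 0.019062 mol
Divide by the smallest (0.019062 mol): C 3.999, H 5.999, Br 2.000, O 1.000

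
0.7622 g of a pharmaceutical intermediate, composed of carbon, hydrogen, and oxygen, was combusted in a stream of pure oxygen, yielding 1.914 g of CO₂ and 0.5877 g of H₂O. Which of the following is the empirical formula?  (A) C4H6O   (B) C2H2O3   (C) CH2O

mol C = 1.914 g CO₂ ÷ 44.009 g/mol = 0.043491 mol
mol H = 2 × 0.5877 g H₂O ÷ 18.015 g/mol = 0.065246 mol
mass O = 0.7622 − (0.52237 + 0.065768) = 0.17406 g → mol O = 0.17406 ÷ 15.999 = 0.010879 mol
Divide by the smallest (0.010879 mol): C 3.998, H 5.997, O 1.000

(A) C4H6O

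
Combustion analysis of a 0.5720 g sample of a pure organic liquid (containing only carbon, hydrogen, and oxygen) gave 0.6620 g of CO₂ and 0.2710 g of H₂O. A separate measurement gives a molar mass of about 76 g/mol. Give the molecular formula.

C2H4O3

mol C = 0.6620 g CO₂ ÷ 44.009 g/mol = 0.015042 mol
mol H = 2 × 0.2710 g H₂O ÷ 18.015 g/mol = 0.030086 mol
mass O = 0.5720 − (0.18067 + 0.030327) = 0.36100 g → mol O = 0.36100 ÷ 15.999 = 0.022564 mol
Divide by the smallest (0.015042 mol): C 1.000, H 2.000, O 1.500
Multiplying each by 2 gives whole numbers: C 2.00, H 4.00, O 3.00
Empirical formula: C2H4O3
Empirical-formula mass = 76.05 g/mol; 76 ÷ 76.05 ≈ 1, so the molecular formula is C2H4O3.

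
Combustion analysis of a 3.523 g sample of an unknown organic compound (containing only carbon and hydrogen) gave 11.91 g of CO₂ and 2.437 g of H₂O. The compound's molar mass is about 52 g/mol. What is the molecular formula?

C4H4

mol C = 11.91 g CO₂ ÷ 44.009 g/mol = 0.27063 mol
mol H = 2 × 2.437 g H₂O ÷ 18.015 g/mol = 0.27055 mol
Divide by the smallest (0.27055 mol): C 1.000, H 1.000
Empirical formula: CH
Empirical-formula mass = 13.02 g/mol; 52 ÷ 13.02 ≈ 4, so the molecular formula is C4H4.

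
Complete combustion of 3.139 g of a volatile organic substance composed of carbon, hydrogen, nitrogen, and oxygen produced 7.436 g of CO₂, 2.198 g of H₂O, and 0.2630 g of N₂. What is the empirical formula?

mol C = 7.436 g CO₂ ÷ 44.009 g/mol = 0.16897 mol
mol H = 2 × 2.198 g H₂O ÷ 18.015 g/mol = 0.24402 mol
mol N = 2 × 0.2630 g N₂ ÷ 28.014 g/mol = 0.018776 mol
mass O = 3.139 − (2.0294 + 0.24597 + 0.26300) = 0.60059 g → mol O = 0.60059 ÷ 15.999 = 0.037539 mol
Divide by the smallest (0.018776 mol): C 8.999, H 12.996, N 1.000, O 1.999

C9H13NO2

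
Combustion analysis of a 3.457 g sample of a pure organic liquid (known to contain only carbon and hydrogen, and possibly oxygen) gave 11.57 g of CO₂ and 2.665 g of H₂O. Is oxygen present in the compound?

no

mol C = 11.57 g CO₂ ÷ 44.009 g/mol = 0.26290 mol
mol H = 2 × 2.665 g H₂O ÷ 18.015 g/mol = 0.29586 mol
C and H together account for 3.4559 g — essentially the entire 3.457 g sample — so the compound contains no oxygen.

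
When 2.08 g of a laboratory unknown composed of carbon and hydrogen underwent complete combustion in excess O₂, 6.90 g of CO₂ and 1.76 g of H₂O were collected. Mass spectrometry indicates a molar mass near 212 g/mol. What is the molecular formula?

mol C = 6.90 g CO₂ ÷ 44.009 g/mol = 0.1568 mol
mol H = 2 × 1.76 g H₂O ÷ 18.015 g/mol = 0.1954 mol
Divide by the smallest (0.1568 mol): C 1.000, H 1.246
Multiplying each by 4 gives whole numbers: C 4.00, H 4.98
Empirical formula: C4H5
Empirical-formula mass = 53.08 g/mol; 212 ÷ 53.08 ≈ 4, so the molecular formula is C16H20.

C16H20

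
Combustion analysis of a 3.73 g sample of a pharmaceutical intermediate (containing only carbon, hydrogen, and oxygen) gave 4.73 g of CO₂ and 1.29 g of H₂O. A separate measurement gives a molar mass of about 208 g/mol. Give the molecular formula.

mol C = 4.73 g CO₂ ÷ 44.009 g/mol = 0.1075 mol
mol H = 2 × 1.29 g H₂O ÷ 18.015 g/mol = 0.1432 mol
mass O = 3.73 − (1.291 + 0.1444) = 2.295 g → mol O = 2.295 ÷ 15.999 = 0.1434 mol
Divide by the smallest (0.1075 mol): C 1.000, H 1.332, O 1.334
Multiplying each by 3 gives whole numbers: C 3.00, H 4.00, O 4.00
Empirical formula: C3H4O4
Empirical-formula mass = 104.06 g/mol; 208 ÷ 104.06 ≈ 2, so the molecular formula is C6H8O8.

C6H8O8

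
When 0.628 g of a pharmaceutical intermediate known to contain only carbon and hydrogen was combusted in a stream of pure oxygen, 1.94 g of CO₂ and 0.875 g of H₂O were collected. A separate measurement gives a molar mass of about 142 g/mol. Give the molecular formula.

C10H22

mol C = 1.94 g CO₂ ÷ 44.009 g/mol = 0.04408 mol
mol H = 2 × 0.875 g H₂O ÷ 18.015 g/mol = 0.09714 mol
Divide by the smallest (0.04408 mol): C 1.000, H 2.204
Multiplying each by 5 gives whole numbers: C 5.00, H 11.02
Empirical formula: C5H11
Empirical-formula mass = 71.14 g/mol; 142 ÷ 71.14 ≈ 2, so the molecular formula is C10H22.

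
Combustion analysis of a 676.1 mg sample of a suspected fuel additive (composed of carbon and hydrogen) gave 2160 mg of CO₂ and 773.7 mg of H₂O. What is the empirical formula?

C4H7

mol C = 2.160 g CO₂ ÷ 44.009 g/mol = 0.049081 mol
mol H = 2 × 0.7737 g H₂O ÷ 18.015 g/mol = 0.085895 mol
Divide by the smallest (0.049081 mol): C 1.000, H 1.750
Multiplying each by 4 gives whole numbers: C 4.00, H 7.00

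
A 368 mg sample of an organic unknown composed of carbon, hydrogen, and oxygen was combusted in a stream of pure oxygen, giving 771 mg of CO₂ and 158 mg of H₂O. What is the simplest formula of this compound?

C2H2O

mol C = 0.771 g CO₂ ÷ 44.009 g/mol = 0.01752 mol
mol H = 2 × 0.158 g H₂O ÷ 18.015 g/mol = 0.01754 mol
mass O = 0.368 − (0.2104 + 0.01768) = 0.1399 g → mol O = 0.1399 ÷ 15.999 = 0.008744 mol
Divide by the smallest (0.008744 mol): C 2.004, H 2.006, O 1.000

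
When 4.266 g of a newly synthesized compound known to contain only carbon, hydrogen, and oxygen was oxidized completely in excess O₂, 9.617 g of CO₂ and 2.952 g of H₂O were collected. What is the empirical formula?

mol C = 9.617 g CO₂ ÷ 44.009 g/mol = 0.21852 mol
mol H = 2 × 2.952 g H₂O ÷ 18.015 g/mol = 0.32773 mol
mass O = 4.266 − (2.6247 + 0.33035) = 1.3110 g → mol O = 1.3110 ÷ 15.999 = 0.081940 mol
Divide by the smallest (0.081940 mol): C 2.667, H 4.000, O 1.000
Multiplying each by 3 gives whole numbers: C 8.00, H 12.00, O 3.00

C8H12O3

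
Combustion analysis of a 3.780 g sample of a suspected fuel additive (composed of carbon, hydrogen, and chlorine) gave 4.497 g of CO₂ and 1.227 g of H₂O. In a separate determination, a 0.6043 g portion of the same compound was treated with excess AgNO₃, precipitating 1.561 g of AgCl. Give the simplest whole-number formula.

C3H4Cl2

mol C = 4.497 g CO₂ ÷ 44.009 g/mol = 0.10218 mol
mol H = 2 × 1.227 g H₂O ÷ 18.015 g/mol = 0.13622 mol
From the AgCl data: mol Cl per gram of compound = (1.561 ÷ 143.318) ÷ 0.6043 = 0.018024 mol/g, so in the 3.780 g combustion sample mol Cl = 0.068130 mol
Divide by the smallest (0.068130 mol): C 1.500, H 1.999, Cl 1.000
Multiplying each by 2 gives whole numbers: C 3.00, H 4.00, Cl 2.00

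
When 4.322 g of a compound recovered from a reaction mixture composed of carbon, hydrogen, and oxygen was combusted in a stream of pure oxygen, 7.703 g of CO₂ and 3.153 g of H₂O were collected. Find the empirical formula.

mol C = 7.703 g CO₂ ÷ 44.009 g/mol = 0.17503 mol
mol H = 2 × 3.153 g H₂O ÷ 18.015 g/mol = 0.35004 mol
mass O = 4.322 − (2.1023 + 0.35284) = 1.8668 g → mol O = 1.8668 ÷ 15.999 = 0.11669 mol
Divide by the smallest (0.11669 mol): C 1.500, H 3.000, O 1.000
Multiplying each by 2 gives whole numbers: C 3.00, H 6.00, O 2.00

C3H6O2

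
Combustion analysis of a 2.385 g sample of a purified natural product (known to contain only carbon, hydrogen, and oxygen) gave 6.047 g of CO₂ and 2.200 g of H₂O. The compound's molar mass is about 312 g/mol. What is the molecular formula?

C18H32O4

mol C = 6.047 g CO₂ ÷ 44.009 g/mol = 0.13740 mol
mol H = 2 × 2.200 g H₂O ÷ 18.015 g/mol = 0.24424 mol
mass O = 2.385 − (1.6504 + 0.24619) = 0.48845 g → mol O = 0.48845 ÷ 15.999 = 0.030530 mol
Divide by the smallest (0.030530 mol): C 4.501, H 8.000, O 1.000
Multiplying each by 2 gives whole numbers: C 9.00, H 16.00, O 2.00
Empirical formula: C9H16O2
Empirical-formula mass = 156.22 g/mol; 312 ÷ 156.22 ≈ 2, so the molecular formula is C18H32O4.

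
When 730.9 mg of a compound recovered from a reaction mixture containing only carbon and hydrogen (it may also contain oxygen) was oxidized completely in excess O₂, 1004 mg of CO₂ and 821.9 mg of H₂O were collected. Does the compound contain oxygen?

yes

mol C = 1.004 g CO₂ ÷ 44.009 g/mol = 0.022814 mol
mol H = 2 × 0.8219 g H₂O ÷ 18.015 g/mol = 0.091246 mol
C and H account for only 0.36599 g of the 0.7309 g sample; the remaining 0.36491 g must be oxygen.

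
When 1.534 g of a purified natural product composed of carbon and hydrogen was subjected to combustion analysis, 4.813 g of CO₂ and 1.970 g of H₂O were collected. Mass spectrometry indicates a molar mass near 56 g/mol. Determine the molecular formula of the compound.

C4H8

mol C = 4.813 g CO₂ ÷ 44.009 g/mol = 0.10936 mol
mol H = 2 × 1.970 g H₂O ÷ 18.015 g/mol = 0.21871 mol
Divide by the smallest (0.10936 mol): C 1.000, H 2.000
Empirical formula: CH2
Empirical-formula mass = 14.03 g/mol; 56 ÷ 14.03 ≈ 4, so the molecular formula is C4H8.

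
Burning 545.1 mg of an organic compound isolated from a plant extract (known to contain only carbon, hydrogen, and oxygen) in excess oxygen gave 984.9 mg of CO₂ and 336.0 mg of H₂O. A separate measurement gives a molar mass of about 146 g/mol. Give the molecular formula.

C6H10O4

mol C = 0.9849 g CO₂ ÷ 44.009 g/mol = 0.022380 mol
mol H = 2 × 0.3360 g H₂O ÷ 18.015 g/mol = 0.037302 mol
mass O = 0.5451 − (0.26880 + 0.037601) = 0.23870 g → mol O = 0.23870 ÷ 15.999 = 0.014920 mol
Divide by the smallest (0.014920 mol): C 1.500, H 2.500, O 1.000
Multiplying each by 2 gives whole numbers: C 3.00, H 5.00, O 2.00
Empirical formula: C3H5O2
Empirical-formula mass = 73.07 g/mol; 146 ÷ 73.07 ≈ 2, so the molecular formula is C6H10O4.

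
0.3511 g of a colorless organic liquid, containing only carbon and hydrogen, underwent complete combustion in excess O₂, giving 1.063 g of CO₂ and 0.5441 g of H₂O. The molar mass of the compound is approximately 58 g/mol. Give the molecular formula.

C4H10

mol C = 1.063 g CO₂ ÷ 44.009 g/mol = 0.024154 mol
mol H = 2 × 0.5441 g H₂O ÷ 18.015 g/mol = 0.060405 mol
Divide by the smallest (0.024154 mol): C 1.000, H 2.501
Multiplying each by 2 gives whole numbers: C 2.00, H 5.00
Empirical formula: C2H5
Empirical-formula mass = 29.06 g/mol; 58 ÷ 29.06 ≈ 2, so the molecular formula is C4H10.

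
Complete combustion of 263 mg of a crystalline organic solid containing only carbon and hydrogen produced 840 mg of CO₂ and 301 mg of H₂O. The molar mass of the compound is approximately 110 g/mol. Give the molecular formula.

C8H14

mol C = 0.840 g CO₂ ÷ 44.009 g/mol = 0.01909 mol
mol H = 2 × 0.301 g H₂O ÷ 18.015 g/mol = 0.03342 mol
Divide by the smallest (0.01909 mol): C 1.000, H 1.751
Multiplying each by 4 gives whole numbers: C 4.00, H 7.00
Empirical formula: C4H7
Empirical-formula mass = 55.10 g/mol; 110 ÷ 55.10 ≈ 2, so the molecular formula is C8H14.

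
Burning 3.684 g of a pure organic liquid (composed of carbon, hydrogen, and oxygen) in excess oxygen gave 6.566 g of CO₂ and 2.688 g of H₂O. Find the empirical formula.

mol C = 6.566 g CO₂ ÷ 44.009 g/mol = 0.14920 mol
mol H = 2 × 2.688 g H₂O ÷ 18.015 g/mol = 0.29842 mol
mass O = 3.684 − (1.7920 + 0.30081) = 1.5912 g → mol O = 1.5912 ÷ 15.999 = 0.099456 mol
Divide by the smallest (0.099456 mol): C 1.500, H 3.001, O 1.000
Multiplying each by 2 gives whole numbers: C 3.00, H 6.00, O 2.00

C3H6O2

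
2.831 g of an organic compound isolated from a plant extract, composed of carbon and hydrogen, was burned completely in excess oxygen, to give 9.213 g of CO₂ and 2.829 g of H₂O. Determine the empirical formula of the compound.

mol C = 9.213 g CO₂ ÷ 44.009 g/mol = 0.20934 mol
mol H = 2 × 2.829 g H₂O ÷ 18.015 g/mol = 0.31407 mol
Divide by the smallest (0.20934 mol): C 1.000, H 1.500
Multiplying each by 2 gives whole numbers: C 2.00, H 3.00

C2H3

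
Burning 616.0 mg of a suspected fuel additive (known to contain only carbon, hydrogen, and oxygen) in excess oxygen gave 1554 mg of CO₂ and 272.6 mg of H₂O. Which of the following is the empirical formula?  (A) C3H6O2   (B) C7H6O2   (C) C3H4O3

(B) C7H6O2

mol C = 1.554 g CO₂ ÷ 44.009 g/mol = 0.035311 mol
mol H = 2 × 0.2726 g H₂O ÷ 18.015 g/mol = 0.030264 mol
mass O = 0.6160 − (0.42412 + 0.030506) = 0.16137 g → mol O = 0.16137 ÷ 15.999 = 0.010087 mol
Divide by the smallest (0.010087 mol): C 3.501, H 3.000, O 1.000
Multiplying each by 2 gives whole numbers: C 7.00, H 6.00, O 2.00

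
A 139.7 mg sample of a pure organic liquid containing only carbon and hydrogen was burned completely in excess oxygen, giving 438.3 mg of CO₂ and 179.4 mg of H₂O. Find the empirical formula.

mol C = 0.4383 g CO₂ ÷ 44.009 g/mol = 0.0099593 mol
mol H = 2 × 0.1794 g H₂O ÷ 18.015 g/mol = 0.019917 mol
Divide by the smallest (0.0099593 mol): C 1.000, H 2.000

CH2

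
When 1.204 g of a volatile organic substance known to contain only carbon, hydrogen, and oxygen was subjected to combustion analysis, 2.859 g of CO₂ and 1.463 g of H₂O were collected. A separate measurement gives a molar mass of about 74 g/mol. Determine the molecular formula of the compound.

C4H10O

mol C = 2.859 g CO₂ ÷ 44.009 g/mol = 0.064964 mol
mol H = 2 × 1.463 g H₂O ÷ 18.015 g/mol = 0.16242 mol
mass O = 1.204 − (0.78028 + 0.16372) = 0.26000 g → mol O = 0.26000 ÷ 15.999 = 0.016251 mol
Divide by the smallest (0.016251 mol): C 3.998, H 9.995, O 1.000
Empirical formula: C4H10O
Empirical-formula mass = 74.12 g/mol; 74 ÷ 74.12 ≈ 1, so the molecular formula is C4H10O.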